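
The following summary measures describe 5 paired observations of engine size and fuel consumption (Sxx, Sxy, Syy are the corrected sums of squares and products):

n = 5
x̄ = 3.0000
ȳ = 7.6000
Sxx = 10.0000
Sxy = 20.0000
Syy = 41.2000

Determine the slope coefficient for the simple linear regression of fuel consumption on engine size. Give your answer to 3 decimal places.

2.000

b = Sxy/Sxx = 20/10 = 2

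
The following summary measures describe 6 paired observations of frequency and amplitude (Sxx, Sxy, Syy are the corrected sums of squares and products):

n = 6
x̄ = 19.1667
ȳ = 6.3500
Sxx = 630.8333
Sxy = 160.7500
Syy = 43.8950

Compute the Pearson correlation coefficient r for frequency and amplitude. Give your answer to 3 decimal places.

r = Sxy/√(Sxx·Syy) = 160.75/√(27690.427704) = 160.75/166.404410 = 0.966020

0.966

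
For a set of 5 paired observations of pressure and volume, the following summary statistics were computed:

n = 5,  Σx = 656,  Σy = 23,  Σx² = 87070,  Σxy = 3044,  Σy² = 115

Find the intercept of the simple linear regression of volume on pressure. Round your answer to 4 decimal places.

1.1460

Sxx = Σx² − (Σx)²/n = 87070 − 86067.2 = 1002.8
Sxy = Σxy − (Σx)(Σy)/n = 3044 − 3017.6 = 26.4
b = Sxy/Sxx = 26.4/1002.8 = 0.026326
a = ȳ − b·x̄ = 4.6 − 0.026326·131.2 = 1.145991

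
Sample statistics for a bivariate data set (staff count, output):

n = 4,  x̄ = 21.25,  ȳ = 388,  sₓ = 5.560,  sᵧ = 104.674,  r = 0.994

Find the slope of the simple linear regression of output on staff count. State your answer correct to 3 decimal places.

b = r · sᵧ/sₓ = 0.994 · 104.674/5.56 = 18.713301

18.713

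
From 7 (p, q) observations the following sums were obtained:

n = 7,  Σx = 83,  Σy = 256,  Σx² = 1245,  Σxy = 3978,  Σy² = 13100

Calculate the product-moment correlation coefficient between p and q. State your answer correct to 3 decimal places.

Sxx = Σx² − (Σx)²/n = 1245 − 984.142857 = 260.857143
Sxy = Σxy − (Σx)(Σy)/n = 3978 − 3035.428571 = 942.571429
Syy = Σy² − (Σy)²/n = 13100 − 9362.285714 = 3737.714286
r = Sxy/√(Sxx·Syy) = 942.571429/√(975009.469388) = 942.571429/987.425678 = 0.954575

0.955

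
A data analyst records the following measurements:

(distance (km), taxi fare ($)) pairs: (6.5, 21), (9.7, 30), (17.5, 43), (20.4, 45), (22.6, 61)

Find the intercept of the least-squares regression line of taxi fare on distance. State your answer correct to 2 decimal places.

n = 5, Σx = 76.7, Σy = 200, Σxy = 3476.6, Σx² = 1369.51
Sxx = Σx² − (Σx)²/n = 1369.51 − 1176.578 = 192.932
Sxy = Σxy − (Σx)(Σy)/n = 3476.6 − 3068 = 408.6
b = Sxy/Sxx = 408.6/192.932 = 2.117845
a = ȳ − b·x̄ = 40 − 2.117845·15.34 = 7.512263

7.51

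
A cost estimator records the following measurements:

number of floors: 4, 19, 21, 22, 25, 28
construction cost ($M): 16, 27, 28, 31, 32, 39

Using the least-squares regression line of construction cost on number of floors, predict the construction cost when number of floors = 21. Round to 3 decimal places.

n = 6, Σx = 119, Σy = 173, Σxy = 3739, Σx² = 2711
Sxx = Σx² − (Σx)²/n = 2711 − 2360.166667 = 350.833333
Sxy = Σxy − (Σx)(Σy)/n = 3739 − 3431.166667 = 307.833333
b = Sxy/Sxx = 307.833333/350.833333 = 0.877435
a = ȳ − b·x̄ = 28.833333 − 0.877435·19.833333 = 11.430879
ŷ(21) = a + b·21 = 11.430879 + 0.877435·21 = 29.857007

29.857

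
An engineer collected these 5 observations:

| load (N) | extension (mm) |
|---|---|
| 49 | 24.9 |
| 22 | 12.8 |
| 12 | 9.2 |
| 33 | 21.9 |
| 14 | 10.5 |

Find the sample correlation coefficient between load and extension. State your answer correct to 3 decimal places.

0.970

n = 5, Σx = 130, Σy = 79.3, Σxy = 2481.8, Σx² = 4314, Σy² = 1458.35
Sxx = Σx² − (Σx)²/n = 4314 − 3380 = 934
Sxy = Σxy − (Σx)(Σy)/n = 2481.8 − 2061.8 = 420
Syy = Σy² − (Σy)²/n = 1458.35 − 1257.698 = 200.652
r = Sxy/√(Sxx·Syy) = 420/√(187408.968) = 420/432.907574 = 0.970184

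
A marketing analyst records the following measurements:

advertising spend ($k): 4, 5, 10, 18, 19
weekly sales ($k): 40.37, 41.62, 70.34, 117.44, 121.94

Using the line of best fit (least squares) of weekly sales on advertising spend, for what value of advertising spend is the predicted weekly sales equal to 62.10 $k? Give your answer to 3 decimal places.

n = 5, Σx = 56, Σy = 391.71, Σxy = 5503.76, Σx² = 826
Sxx = Σx² − (Σx)²/n = 826 − 627.2 = 198.8
Sxy = Σxy − (Σx)(Σy)/n = 5503.76 − 4387.152 = 1116.608
b = Sxy/Sxx = 1116.608/198.8 = 5.616740
a = ȳ − b·x̄ = 78.342 − 5.616740·11.2 = 15.434507
Set a + b·x = 62.10: x = (62.10 − 15.434507) / 5.616740 = 8.308287

8.308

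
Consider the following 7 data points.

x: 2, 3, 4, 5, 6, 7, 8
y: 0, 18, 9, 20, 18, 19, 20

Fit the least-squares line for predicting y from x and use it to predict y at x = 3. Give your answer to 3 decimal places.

n = 7, Σx = 35, Σy = 104, Σxy = 591, Σx² = 203
Sxx = Σx² − (Σx)²/n = 203 − 175 = 28
Sxy = Σxy − (Σx)(Σy)/n = 591 − 520 = 71
b = Sxy/Sxx = 71/28 = 2.535714
a = ȳ − b·x̄ = 14.857143 − 2.535714·5 = 2.178571
ŷ(3) = a + b·3 = 2.178571 + 2.535714·3 = 9.785714

9.786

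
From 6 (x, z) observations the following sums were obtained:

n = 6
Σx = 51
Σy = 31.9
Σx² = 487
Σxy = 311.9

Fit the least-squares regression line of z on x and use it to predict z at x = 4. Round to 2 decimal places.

Sxx = Σx² − (Σx)²/n = 487 − 433.5 = 53.5
Sxy = Σxy − (Σx)(Σy)/n = 311.9 − 271.15 = 40.75
b = Sxy/Sxx = 40.75/53.5 = 0.761682
a = ȳ − b·x̄ = 5.316667 − 0.761682·8.5 = -1.157632
ŷ(4) = a + b·4 = -1.157632 + 0.761682·4 = 1.889097

1.89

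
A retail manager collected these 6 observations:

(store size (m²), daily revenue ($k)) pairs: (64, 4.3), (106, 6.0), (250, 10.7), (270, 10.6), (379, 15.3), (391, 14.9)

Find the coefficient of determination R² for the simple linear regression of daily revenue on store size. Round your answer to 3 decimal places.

n = 6, Σx = 1460, Σy = 61.8, Σxy = 18072.8, Σx² = 447254, Σy² = 737.44
Sxx = Σx² − (Σx)²/n = 447254 − 355266.666667 = 91987.333333
Sxy = Σxy − (Σx)(Σy)/n = 18072.8 − 15038 = 3034.8
Syy = Σy² − (Σy)²/n = 737.44 − 636.54 = 100.9
R² = Sxy²/(Sxx·Syy) = (3034.8)²/(91987.333333·100.9) = 0.992295

0.992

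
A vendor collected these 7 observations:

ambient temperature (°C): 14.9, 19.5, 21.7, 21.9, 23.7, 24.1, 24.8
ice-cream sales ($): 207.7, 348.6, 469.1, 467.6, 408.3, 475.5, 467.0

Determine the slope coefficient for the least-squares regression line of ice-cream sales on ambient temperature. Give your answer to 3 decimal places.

26.305

n = 7, Σx = 150.6, Σy = 2843.8, Σxy = 63030.2, Σx² = 3310.3
Sxx = Σx² − (Σx)²/n = 3310.3 − 3240.051429 = 70.248571
Sxy = Σxy − (Σx)(Σy)/n = 63030.2 − 61182.325714 = 1847.874286
b = Sxy/Sxx = 1847.874286/70.248571 = 26.304795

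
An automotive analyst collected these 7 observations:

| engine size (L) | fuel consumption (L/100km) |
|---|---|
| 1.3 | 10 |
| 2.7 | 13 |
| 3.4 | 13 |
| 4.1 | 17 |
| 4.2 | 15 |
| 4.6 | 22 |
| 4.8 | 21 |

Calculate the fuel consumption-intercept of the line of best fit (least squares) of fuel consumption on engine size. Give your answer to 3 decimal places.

n = 7, Σx = 25.1, Σy = 111, Σxy = 427, Σx² = 99.19
Sxx = Σx² − (Σx)²/n = 99.19 − 90.001429 = 9.188571
Sxy = Σxy − (Σx)(Σy)/n = 427 − 398.014286 = 28.985714
b = Sxy/Sxx = 28.985714/9.188571 = 3.154540
a = ȳ − b·x̄ = 15.857143 − 3.154540·3.585714 = 4.545864

4.546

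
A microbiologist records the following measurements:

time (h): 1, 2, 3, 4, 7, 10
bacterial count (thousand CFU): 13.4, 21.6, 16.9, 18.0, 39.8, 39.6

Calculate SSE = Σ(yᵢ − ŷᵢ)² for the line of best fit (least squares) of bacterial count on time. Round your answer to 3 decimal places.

116.462

n = 6, Σx = 27, Σy = 149.3, Σxy = 853.9, Σx² = 179, Σy² = 4407.93
Sxx = Σx² − (Σx)²/n = 179 − 121.5 = 57.5
Sxy = Σxy − (Σx)(Σy)/n = 853.9 − 671.85 = 182.05
Syy = Σy² − (Σy)²/n = 4407.93 − 3715.081667 = 692.848333
b = Sxy/Sxx = 182.05/57.5 = 3.166087
SSE = Syy − b·Sxy = 692.848333 − 3.166087·182.05 = 116.462203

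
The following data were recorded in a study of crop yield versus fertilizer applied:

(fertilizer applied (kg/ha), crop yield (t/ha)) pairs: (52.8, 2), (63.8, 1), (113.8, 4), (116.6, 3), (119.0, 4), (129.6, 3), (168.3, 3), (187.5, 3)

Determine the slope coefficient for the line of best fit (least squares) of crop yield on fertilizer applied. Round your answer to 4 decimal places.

0.0117

n = 8, Σx = 951.4, Σy = 23, Σxy = 2906.6, Σx² = 127842.58
Sxx = Σx² − (Σx)²/n = 127842.58 − 113145.245 = 14697.335
Sxy = Σxy − (Σx)(Σy)/n = 2906.6 − 2735.275 = 171.325
b = Sxy/Sxx = 171.325/14697.335 = 0.011657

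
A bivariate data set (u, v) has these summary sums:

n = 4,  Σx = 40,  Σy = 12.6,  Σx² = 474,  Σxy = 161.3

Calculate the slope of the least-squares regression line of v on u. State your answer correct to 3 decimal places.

0.477

Sxx = Σx² − (Σx)²/n = 474 − 400 = 74
Sxy = Σxy − (Σx)(Σy)/n = 161.3 − 126 = 35.3
b = Sxy/Sxx = 35.3/74 = 0.477027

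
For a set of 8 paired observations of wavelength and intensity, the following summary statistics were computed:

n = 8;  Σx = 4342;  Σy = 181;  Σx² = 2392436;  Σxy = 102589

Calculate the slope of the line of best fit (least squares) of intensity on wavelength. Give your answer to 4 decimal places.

Sxx = Σx² − (Σx)²/n = 2392436 − 2356620.5 = 35815.5
Sxy = Σxy − (Σx)(Σy)/n = 102589 − 98237.75 = 4351.25
b = Sxy/Sxx = 4351.25/35815.5 = 0.121491

0.1215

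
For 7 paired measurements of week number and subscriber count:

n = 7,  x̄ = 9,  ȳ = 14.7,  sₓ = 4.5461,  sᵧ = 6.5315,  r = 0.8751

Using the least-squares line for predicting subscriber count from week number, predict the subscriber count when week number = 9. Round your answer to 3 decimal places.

b = r · sᵧ/sₓ = 0.8751 · 6.5315/4.5461 = 1.257279
a = ȳ − b·x̄ = 14.7 − 1.257279·9 = 3.384490
ŷ(9) = a + b·9 = 3.384490 + 1.257279·9 = 14.7

14.700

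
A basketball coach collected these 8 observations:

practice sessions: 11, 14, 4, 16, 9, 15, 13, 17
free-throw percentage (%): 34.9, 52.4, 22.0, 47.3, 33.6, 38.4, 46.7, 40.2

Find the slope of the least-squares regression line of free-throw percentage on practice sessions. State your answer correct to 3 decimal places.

1.774

n = 8, Σx = 99, Σy = 315.5, Σxy = 4131.2, Σx² = 1353
Sxx = Σx² − (Σx)²/n = 1353 − 1225.125 = 127.875
Sxy = Σxy − (Σx)(Σy)/n = 4131.2 − 3904.3125 = 226.8875
b = Sxy/Sxx = 226.8875/127.875 = 1.774291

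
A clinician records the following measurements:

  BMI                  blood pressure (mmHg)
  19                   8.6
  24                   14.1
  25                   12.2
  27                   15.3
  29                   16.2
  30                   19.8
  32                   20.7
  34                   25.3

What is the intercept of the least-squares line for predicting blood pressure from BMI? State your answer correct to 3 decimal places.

-12.469

n = 8, Σx = 220, Σy = 132.2, Σxy = 3806.3, Σx² = 6212
Sxx = Σx² − (Σx)²/n = 6212 − 6050 = 162
Sxy = Σxy − (Σx)(Σy)/n = 3806.3 − 3635.5 = 170.8
b = Sxy/Sxx = 170.8/162 = 1.054321
a = ȳ − b·x̄ = 16.525 − 1.054321·27.5 = -12.468827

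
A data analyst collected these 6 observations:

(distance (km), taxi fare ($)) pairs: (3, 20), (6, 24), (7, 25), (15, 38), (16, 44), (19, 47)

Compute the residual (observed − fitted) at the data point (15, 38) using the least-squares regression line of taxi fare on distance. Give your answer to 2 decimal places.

n = 6, Σx = 66, Σy = 198, Σxy = 2546, Σx² = 936
Sxx = Σx² − (Σx)²/n = 936 − 726 = 210
Sxy = Σxy − (Σx)(Σy)/n = 2546 − 2178 = 368
b = Sxy/Sxx = 368/210 = 1.752381
a = ȳ − b·x̄ = 33 − 1.752381·11 = 13.723810
ŷ(15) = 13.723810 + 1.752381·15 = 40.009524
residual = y − ŷ = 38 − 40.009524 = -2.009524

-2.01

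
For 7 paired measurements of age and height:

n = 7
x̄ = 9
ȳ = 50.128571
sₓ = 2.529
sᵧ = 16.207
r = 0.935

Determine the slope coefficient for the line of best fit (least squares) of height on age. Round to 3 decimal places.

5.992

b = r · sᵧ/sₓ = 0.935 · 16.207/2.529 = 5.991912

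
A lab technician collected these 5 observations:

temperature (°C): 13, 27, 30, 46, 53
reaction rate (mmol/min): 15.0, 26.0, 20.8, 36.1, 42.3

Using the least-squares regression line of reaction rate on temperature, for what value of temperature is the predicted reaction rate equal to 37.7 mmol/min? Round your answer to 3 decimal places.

n = 5, Σx = 169, Σy = 140.2, Σxy = 5423.5, Σx² = 6723
Sxx = Σx² − (Σx)²/n = 6723 − 5712.2 = 1010.8
Sxy = Σxy − (Σx)(Σy)/n = 5423.5 − 4738.76 = 684.74
b = Sxy/Sxx = 684.74/1010.8 = 0.677424
a = ȳ − b·x̄ = 28.04 − 0.677424·33.8 = 5.143075
Set a + b·x = 37.7: x = (37.7 − 5.143075) / 0.677424 = 48.059906

48.060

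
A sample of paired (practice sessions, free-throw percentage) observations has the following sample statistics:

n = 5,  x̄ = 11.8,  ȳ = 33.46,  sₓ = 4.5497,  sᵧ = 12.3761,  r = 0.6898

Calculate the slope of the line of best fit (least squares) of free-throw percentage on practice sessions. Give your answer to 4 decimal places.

b = r · sᵧ/sₓ = 0.6898 · 12.3761/4.5497 = 1.876395

1.8764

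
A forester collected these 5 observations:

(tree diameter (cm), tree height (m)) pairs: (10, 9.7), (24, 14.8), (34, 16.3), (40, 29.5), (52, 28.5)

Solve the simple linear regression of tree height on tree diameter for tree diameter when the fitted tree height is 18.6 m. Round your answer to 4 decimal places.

29.6745

n = 5, Σx = 160, Σy = 98.8, Σxy = 3668.4, Σx² = 6136
Sxx = Σx² − (Σx)²/n = 6136 − 5120 = 1016
Sxy = Σxy − (Σx)(Σy)/n = 3668.4 − 3161.6 = 506.8
b = Sxy/Sxx = 506.8/1016 = 0.498819
a = ȳ − b·x̄ = 19.76 − 0.498819·32 = 3.797795
Set a + b·x = 18.6: x = (18.6 − 3.797795) / 0.498819 = 29.674507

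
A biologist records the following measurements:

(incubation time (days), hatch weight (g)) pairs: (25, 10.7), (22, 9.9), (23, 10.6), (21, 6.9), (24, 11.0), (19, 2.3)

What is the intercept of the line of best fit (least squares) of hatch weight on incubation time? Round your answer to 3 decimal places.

-23.753

n = 6, Σx = 134, Σy = 51.4, Σxy = 1181.7, Σx² = 3016
Sxx = Σx² − (Σx)²/n = 3016 − 2992.666667 = 23.333333
Sxy = Σxy − (Σx)(Σy)/n = 1181.7 − 1147.933333 = 33.766667
b = Sxy/Sxx = 33.766667/23.333333 = 1.447143
a = ȳ − b·x̄ = 8.566667 − 1.447143·22.333333 = -23.752857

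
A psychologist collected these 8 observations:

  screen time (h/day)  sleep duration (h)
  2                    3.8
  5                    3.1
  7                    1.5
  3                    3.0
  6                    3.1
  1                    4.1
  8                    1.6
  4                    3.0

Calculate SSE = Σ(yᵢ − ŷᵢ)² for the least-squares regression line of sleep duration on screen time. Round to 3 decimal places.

1.131

n = 8, Σx = 36, Σy = 23.2, Σxy = 90.1, Σx² = 204, Σy² = 73.28
Sxx = Σx² − (Σx)²/n = 204 − 162 = 42
Sxy = Σxy − (Σx)(Σy)/n = 90.1 − 104.4 = -14.3
Syy = Σy² − (Σy)²/n = 73.28 − 67.28 = 6
b = Sxy/Sxx = -14.3/42 = -0.340476
SSE = Syy − b·Sxy = 6 − (-0.340476)·(-14.3) = 1.131190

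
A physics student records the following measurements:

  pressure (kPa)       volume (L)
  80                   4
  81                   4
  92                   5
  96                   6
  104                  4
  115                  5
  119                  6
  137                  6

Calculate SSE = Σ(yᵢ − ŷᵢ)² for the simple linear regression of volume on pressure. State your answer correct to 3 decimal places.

n = 8, Σx = 824, Σy = 40, Σxy = 4207, Σx² = 87612, Σy² = 206
Sxx = Σx² − (Σx)²/n = 87612 − 84872 = 2740
Sxy = Σxy − (Σx)(Σy)/n = 4207 − 4120 = 87
Syy = Σy² − (Σy)²/n = 206 − 200 = 6
b = Sxy/Sxx = 87/2740 = 0.031752
SSE = Syy − b·Sxy = 6 − 0.031752·87 = 3.237591

3.238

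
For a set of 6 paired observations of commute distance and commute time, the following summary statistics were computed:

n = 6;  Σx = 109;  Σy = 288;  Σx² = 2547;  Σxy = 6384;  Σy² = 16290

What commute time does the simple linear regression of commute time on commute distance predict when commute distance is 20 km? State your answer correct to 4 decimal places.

Sxx = Σx² − (Σx)²/n = 2547 − 1980.166667 = 566.833333
Sxy = Σxy − (Σx)(Σy)/n = 6384 − 5232 = 1152
b = Sxy/Sxx = 1152/566.833333 = 2.032343
a = ȳ − b·x̄ = 48 − 2.032343·18.166667 = 11.079094
ŷ(20) = a + b·20 = 11.079094 + 2.032343·20 = 51.725963

51.7260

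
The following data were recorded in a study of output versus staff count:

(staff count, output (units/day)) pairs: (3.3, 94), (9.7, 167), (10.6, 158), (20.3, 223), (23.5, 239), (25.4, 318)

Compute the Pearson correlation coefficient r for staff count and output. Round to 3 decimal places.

n = 6, Σx = 92.8, Σy = 1199, Σxy = 21825.5, Σx² = 1826.84, Σy² = 269663
Sxx = Σx² − (Σx)²/n = 1826.84 − 1435.306667 = 391.533333
Sxy = Σxy − (Σx)(Σy)/n = 21825.5 − 18544.533333 = 3280.966667
Syy = Σy² − (Σy)²/n = 269663 − 239600.166667 = 30062.833333
r = Sxy/√(Sxx·Syy) = 3280.966667/√(11770601.344444) = 3280.966667/3430.830999 = 0.956318

0.956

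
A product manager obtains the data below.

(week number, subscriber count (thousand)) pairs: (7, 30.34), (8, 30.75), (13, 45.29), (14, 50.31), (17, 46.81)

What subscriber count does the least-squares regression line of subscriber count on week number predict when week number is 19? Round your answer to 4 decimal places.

55.5434

n = 5, Σx = 59, Σy = 203.5, Σxy = 2547.26, Σx² = 767
Sxx = Σx² − (Σx)²/n = 767 − 696.2 = 70.8
Sxy = Σxy − (Σx)(Σy)/n = 2547.26 − 2401.3 = 145.96
b = Sxy/Sxx = 145.96/70.8 = 2.061582
a = ȳ − b·x̄ = 40.7 − 2.061582·11.8 = 16.373333
ŷ(19) = a + b·19 = 16.373333 + 2.061582·19 = 55.543390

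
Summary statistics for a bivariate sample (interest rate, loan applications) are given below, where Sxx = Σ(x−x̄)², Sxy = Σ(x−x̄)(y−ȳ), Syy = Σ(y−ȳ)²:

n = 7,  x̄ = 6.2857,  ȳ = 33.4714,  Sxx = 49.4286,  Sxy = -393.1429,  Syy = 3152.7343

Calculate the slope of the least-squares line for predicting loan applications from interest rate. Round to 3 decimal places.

b = Sxy/Sxx = -393.1429/49.4286 = -7.953753

-7.954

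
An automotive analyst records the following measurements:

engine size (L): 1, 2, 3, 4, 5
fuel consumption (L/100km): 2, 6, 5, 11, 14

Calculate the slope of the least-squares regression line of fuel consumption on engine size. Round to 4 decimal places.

n = 5, Σx = 15, Σy = 38, Σxy = 143, Σx² = 55
Sxx = Σx² − (Σx)²/n = 55 − 45 = 10
Sxy = Σxy − (Σx)(Σy)/n = 143 − 114 = 29
b = Sxy/Sxx = 29/10 = 2.9

2.9000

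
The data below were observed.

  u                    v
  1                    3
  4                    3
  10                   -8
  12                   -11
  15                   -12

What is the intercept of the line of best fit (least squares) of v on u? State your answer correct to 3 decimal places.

5.532

n = 5, Σx = 42, Σy = -25, Σxy = -377, Σx² = 486
Sxx = Σx² − (Σx)²/n = 486 − 352.8 = 133.2
Sxy = Σxy − (Σx)(Σy)/n = -377 − (-210) = -167
b = Sxy/Sxx = -167/133.2 = -1.253754
a = ȳ − b·x̄ = -5 − (-1.253754)·8.4 = 5.531532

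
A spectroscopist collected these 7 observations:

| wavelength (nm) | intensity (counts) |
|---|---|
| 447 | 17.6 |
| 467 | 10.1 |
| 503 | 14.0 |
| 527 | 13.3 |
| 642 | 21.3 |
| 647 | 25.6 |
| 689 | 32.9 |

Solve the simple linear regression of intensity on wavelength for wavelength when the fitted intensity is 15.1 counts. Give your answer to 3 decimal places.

501.580

n = 7, Σx = 3922, Σy = 134.8, Σxy = 79540.9, Σx² = 2254130
Sxx = Σx² − (Σx)²/n = 2254130 − 2197440.571429 = 56689.428571
Sxy = Σxy − (Σx)(Σy)/n = 79540.9 − 75526.514286 = 4014.385714
b = Sxy/Sxx = 4014.385714/56689.428571 = 0.070814
a = ȳ − b·x̄ = 19.257143 − 0.070814·560.285714 = -20.418737
Set a + b·x = 15.1: x = (15.1 − (-20.418737)) / 0.070814 = 501.580331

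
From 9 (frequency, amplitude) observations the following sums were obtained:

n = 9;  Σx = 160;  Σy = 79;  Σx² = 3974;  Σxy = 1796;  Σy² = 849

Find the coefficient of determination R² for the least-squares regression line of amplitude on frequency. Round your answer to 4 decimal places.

0.8726

Sxx = Σx² − (Σx)²/n = 3974 − 2844.444444 = 1129.555556
Sxy = Σxy − (Σx)(Σy)/n = 1796 − 1404.444444 = 391.555556
Syy = Σy² − (Σy)²/n = 849 − 693.444444 = 155.555556
R² = Sxy²/(Sxx·Syy) = (391.555556)²/(1129.555556·155.555556) = 0.872557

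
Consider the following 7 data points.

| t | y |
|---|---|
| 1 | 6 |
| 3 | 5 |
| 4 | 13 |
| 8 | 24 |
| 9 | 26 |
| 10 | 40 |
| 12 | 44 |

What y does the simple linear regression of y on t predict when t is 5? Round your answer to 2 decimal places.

16.26

n = 7, Σx = 47, Σy = 158, Σxy = 1427, Σx² = 415
Sxx = Σx² − (Σx)²/n = 415 − 315.571429 = 99.428571
Sxy = Σxy − (Σx)(Σy)/n = 1427 − 1060.857143 = 366.142857
b = Sxy/Sxx = 366.142857/99.428571 = 3.682471
a = ȳ − b·x̄ = 22.571429 − 3.682471·6.714286 = -2.153736
ŷ(5) = a + b·5 = -2.153736 + 3.682471·5 = 16.258621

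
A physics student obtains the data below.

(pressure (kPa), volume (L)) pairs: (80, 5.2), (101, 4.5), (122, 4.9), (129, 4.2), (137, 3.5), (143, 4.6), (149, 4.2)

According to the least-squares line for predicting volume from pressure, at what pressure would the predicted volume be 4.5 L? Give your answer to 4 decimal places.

n = 7, Σx = 861, Σy = 31.1, Σxy = 3773.2, Σx² = 109545
Sxx = Σx² − (Σx)²/n = 109545 − 105903 = 3642
Sxy = Σxy − (Σx)(Σy)/n = 3773.2 − 3825.3 = -52.1
b = Sxy/Sxx = -52.1/3642 = -0.014305
a = ȳ − b·x̄ = 4.442857 − (-0.014305)·123 = 6.202412
Set a + b·x = 4.5: x = (4.5 − 6.202412) / (-0.014305) = 119.005484

119.0055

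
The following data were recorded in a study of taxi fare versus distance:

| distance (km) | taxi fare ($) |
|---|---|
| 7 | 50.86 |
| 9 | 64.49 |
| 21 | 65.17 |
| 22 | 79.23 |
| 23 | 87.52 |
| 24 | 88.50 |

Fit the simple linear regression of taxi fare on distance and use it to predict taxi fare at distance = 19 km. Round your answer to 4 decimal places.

n = 6, Σx = 106, Σy = 435.77, Σxy = 8185.02, Σx² = 2160
Sxx = Σx² − (Σx)²/n = 2160 − 1872.666667 = 287.333333
Sxy = Σxy − (Σx)(Σy)/n = 8185.02 − 7698.603333 = 486.416667
b = Sxy/Sxx = 486.416667/287.333333 = 1.692865
a = ȳ − b·x̄ = 72.628333 − 1.692865·17.666667 = 42.721044
ŷ(19) = a + b·19 = 42.721044 + 1.692865·19 = 74.885487

74.8855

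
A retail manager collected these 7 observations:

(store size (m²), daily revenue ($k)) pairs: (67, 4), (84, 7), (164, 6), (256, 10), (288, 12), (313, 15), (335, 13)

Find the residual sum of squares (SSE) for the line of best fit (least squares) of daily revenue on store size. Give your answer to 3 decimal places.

12.964

n = 7, Σx = 1507, Σy = 67, Σxy = 16906, Σx² = 397115, Σy² = 739
Sxx = Σx² − (Σx)²/n = 397115 − 324435.571429 = 72679.428571
Sxy = Σxy − (Σx)(Σy)/n = 16906 − 14424.142857 = 2481.857143
Syy = Σy² − (Σy)²/n = 739 − 641.285714 = 97.714286
b = Sxy/Sxx = 2481.857143/72679.428571 = 0.034148
SSE = Syy − b·Sxy = 97.714286 − 0.034148·2481.857143 = 12.963827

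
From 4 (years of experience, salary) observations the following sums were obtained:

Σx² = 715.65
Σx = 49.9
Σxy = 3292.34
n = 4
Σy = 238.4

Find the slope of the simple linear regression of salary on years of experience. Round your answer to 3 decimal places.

Sxx = Σx² − (Σx)²/n = 715.65 − 622.5025 = 93.1475
Sxy = Σxy − (Σx)(Σy)/n = 3292.34 − 2974.04 = 318.3
b = Sxy/Sxx = 318.3/93.1475 = 3.417161

3.417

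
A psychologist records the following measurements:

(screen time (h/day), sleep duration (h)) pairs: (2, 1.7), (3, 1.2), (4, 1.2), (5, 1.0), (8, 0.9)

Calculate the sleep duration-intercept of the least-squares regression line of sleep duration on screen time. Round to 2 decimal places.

n = 5, Σx = 22, Σy = 6, Σxy = 24, Σx² = 118
Sxx = Σx² − (Σx)²/n = 118 − 96.8 = 21.2
Sxy = Σxy − (Σx)(Σy)/n = 24 − 26.4 = -2.4
b = Sxy/Sxx = -2.4/21.2 = -0.113208
a = ȳ − b·x̄ = 1.2 − (-0.113208)·4.4 = 1.698113

1.70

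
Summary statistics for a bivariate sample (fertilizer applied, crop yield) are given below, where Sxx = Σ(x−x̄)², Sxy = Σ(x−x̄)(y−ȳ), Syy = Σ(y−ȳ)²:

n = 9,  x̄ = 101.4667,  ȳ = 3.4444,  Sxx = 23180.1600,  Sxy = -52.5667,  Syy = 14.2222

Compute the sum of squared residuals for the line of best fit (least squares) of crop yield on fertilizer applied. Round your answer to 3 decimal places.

14.103

b = Sxy/Sxx = -52.5667/23180.16 = -0.002268
SSE = Syy − b·Sxy = 14.2222 − (-0.002268)·(-52.5667) = 14.102992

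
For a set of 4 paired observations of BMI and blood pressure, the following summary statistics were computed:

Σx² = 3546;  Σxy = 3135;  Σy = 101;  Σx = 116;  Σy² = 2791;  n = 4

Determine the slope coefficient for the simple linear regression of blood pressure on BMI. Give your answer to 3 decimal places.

1.132

Sxx = Σx² − (Σx)²/n = 3546 − 3364 = 182
Sxy = Σxy − (Σx)(Σy)/n = 3135 − 2929 = 206
b = Sxy/Sxx = 206/182 = 1.131868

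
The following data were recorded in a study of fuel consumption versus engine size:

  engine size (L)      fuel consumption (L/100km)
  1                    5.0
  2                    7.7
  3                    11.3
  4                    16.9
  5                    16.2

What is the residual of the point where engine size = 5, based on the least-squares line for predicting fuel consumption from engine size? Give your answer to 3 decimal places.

-1.540

n = 5, Σx = 15, Σy = 57.1, Σxy = 202.9, Σx² = 55
Sxx = Σx² − (Σx)²/n = 55 − 45 = 10
Sxy = Σxy − (Σx)(Σy)/n = 202.9 − 171.3 = 31.6
b = Sxy/Sxx = 31.6/10 = 3.16
a = ȳ − b·x̄ = 11.42 − 3.16·3 = 1.94
ŷ(5) = 1.94 + 3.16·5 = 17.74
residual = y − ŷ = 16.2 − 17.74 = -1.54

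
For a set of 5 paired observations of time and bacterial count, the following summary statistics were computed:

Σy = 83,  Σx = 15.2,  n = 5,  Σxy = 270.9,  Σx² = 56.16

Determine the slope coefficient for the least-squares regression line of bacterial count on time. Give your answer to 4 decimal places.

Sxx = Σx² − (Σx)²/n = 56.16 − 46.208 = 9.952
Sxy = Σxy − (Σx)(Σy)/n = 270.9 − 252.32 = 18.58
b = Sxy/Sxx = 18.58/9.952 = 1.866961

1.8670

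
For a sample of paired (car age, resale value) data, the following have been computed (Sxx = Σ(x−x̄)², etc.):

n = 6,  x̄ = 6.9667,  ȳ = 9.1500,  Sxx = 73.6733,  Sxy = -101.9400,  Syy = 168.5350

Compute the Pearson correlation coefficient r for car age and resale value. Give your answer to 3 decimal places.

r = Sxy/√(Sxx·Syy) = -101.94/√(12416.529615) = -101.94/111.429483 = -0.914839

-0.915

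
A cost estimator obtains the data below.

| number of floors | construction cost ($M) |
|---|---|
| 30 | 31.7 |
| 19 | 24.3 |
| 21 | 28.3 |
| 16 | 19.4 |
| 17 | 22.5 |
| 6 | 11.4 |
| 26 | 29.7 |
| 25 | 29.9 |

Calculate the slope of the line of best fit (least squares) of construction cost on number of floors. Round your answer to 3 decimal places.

0.896

n = 8, Σx = 160, Σy = 197.2, Σxy = 4288, Σx² = 3584
Sxx = Σx² − (Σx)²/n = 3584 − 3200 = 384
Sxy = Σxy − (Σx)(Σy)/n = 4288 − 3944 = 344
b = Sxy/Sxx = 344/384 = 0.895833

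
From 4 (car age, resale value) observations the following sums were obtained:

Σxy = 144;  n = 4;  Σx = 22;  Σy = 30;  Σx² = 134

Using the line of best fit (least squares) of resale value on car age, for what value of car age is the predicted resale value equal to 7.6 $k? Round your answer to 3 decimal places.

Sxx = Σx² − (Σx)²/n = 134 − 121 = 13
Sxy = Σxy − (Σx)(Σy)/n = 144 − 165 = -21
b = Sxy/Sxx = -21/13 = -1.615385
a = ȳ − b·x̄ = 7.5 − (-1.615385)·5.5 = 16.384615
Set a + b·x = 7.6: x = (7.6 − 16.384615) / (-1.615385) = 5.438095

5.438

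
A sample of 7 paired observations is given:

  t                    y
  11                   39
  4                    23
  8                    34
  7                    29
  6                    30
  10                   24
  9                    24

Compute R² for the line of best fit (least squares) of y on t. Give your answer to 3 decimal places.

n = 7, Σx = 55, Σy = 203, Σxy = 1632, Σx² = 467, Σy² = 6099
Sxx = Σx² − (Σx)²/n = 467 − 432.142857 = 34.857143
Sxy = Σxy − (Σx)(Σy)/n = 1632 − 1595 = 37
Syy = Σy² − (Σy)²/n = 6099 − 5887 = 212
R² = Sxy²/(Sxx·Syy) = (37)²/(34.857143·212) = 0.185258

0.185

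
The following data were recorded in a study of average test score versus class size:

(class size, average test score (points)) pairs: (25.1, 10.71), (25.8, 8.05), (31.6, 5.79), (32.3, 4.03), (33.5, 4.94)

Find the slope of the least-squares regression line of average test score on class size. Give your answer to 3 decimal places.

-0.639

n = 5, Σx = 148.3, Σy = 33.52, Σxy = 955.134, Σx² = 4459.75
Sxx = Σx² − (Σx)²/n = 4459.75 − 4398.578 = 61.172
Sxy = Σxy − (Σx)(Σy)/n = 955.134 − 994.2032 = -39.0692
b = Sxy/Sxx = -39.0692/61.172 = -0.638678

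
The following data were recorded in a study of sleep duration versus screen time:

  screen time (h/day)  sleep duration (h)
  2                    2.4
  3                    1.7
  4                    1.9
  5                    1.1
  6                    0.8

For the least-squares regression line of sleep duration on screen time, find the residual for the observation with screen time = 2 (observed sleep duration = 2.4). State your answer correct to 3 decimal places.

n = 5, Σx = 20, Σy = 7.9, Σxy = 27.8, Σx² = 90
Sxx = Σx² − (Σx)²/n = 90 − 80 = 10
Sxy = Σxy − (Σx)(Σy)/n = 27.8 − 31.6 = -3.8
b = Sxy/Sxx = -3.8/10 = -0.38
a = ȳ − b·x̄ = 1.58 − (-0.38)·4 = 3.1
ŷ(2) = 3.1 + (-0.38)·2 = 2.34
residual = y − ŷ = 2.4 − 2.34 = 0.06

0.060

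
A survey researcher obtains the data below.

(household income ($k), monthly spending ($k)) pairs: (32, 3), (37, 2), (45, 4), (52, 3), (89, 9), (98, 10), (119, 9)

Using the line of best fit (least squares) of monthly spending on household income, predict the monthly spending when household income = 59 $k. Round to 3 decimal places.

4.916

n = 7, Σx = 472, Σy = 40, Σxy = 3358, Σx² = 38808
Sxx = Σx² − (Σx)²/n = 38808 − 31826.285714 = 6981.714286
Sxy = Σxy − (Σx)(Σy)/n = 3358 − 2697.142857 = 660.857143
b = Sxy/Sxx = 660.857143/6981.714286 = 0.094655
a = ȳ − b·x̄ = 5.714286 − 0.094655·67.428571 = -0.668194
ŷ(59) = a + b·59 = -0.668194 + 0.094655·59 = 4.916476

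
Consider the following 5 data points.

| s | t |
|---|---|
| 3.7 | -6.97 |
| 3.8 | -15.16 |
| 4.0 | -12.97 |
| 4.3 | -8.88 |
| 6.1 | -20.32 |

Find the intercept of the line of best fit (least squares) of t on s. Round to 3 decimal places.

n = 5, Σx = 21.9, Σy = -64.3, Σxy = -297.413, Σx² = 99.83
Sxx = Σx² − (Σx)²/n = 99.83 − 95.922 = 3.908
Sxy = Σxy − (Σx)(Σy)/n = -297.413 − (-281.634) = -15.779
b = Sxy/Sxx = -15.779/3.908 = -4.037615
a = ȳ − b·x̄ = -12.86 − (-4.037615)·4.38 = 4.824754

4.825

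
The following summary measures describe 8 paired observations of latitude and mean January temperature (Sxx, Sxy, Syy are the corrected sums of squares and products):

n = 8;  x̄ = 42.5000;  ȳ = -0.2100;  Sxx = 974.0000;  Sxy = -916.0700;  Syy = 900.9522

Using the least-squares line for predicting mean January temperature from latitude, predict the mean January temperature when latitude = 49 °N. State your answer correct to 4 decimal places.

b = Sxy/Sxx = -916.07/974 = -0.940524
a = ȳ − b·x̄ = -0.21 − (-0.940524)·42.5 = 39.762254
ŷ(49) = a + b·49 = 39.762254 + (-0.940524)·49 = -6.323403

-6.3234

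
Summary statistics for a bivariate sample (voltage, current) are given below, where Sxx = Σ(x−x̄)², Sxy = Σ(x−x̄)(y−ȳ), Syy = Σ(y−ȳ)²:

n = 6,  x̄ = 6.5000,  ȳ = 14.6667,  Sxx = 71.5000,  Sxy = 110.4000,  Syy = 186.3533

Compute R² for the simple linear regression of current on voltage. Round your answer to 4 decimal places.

0.9147

R² = Sxy²/(Sxx·Syy) = (110.4)²/(71.5·186.3533) = 0.914734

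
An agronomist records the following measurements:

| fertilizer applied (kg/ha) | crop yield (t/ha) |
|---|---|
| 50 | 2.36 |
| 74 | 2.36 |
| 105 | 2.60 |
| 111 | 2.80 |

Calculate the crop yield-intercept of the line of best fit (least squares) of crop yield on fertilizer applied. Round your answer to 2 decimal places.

1.96

n = 4, Σx = 340, Σy = 10.12, Σxy = 876.44, Σx² = 31322
Sxx = Σx² − (Σx)²/n = 31322 − 28900 = 2422
Sxy = Σxy − (Σx)(Σy)/n = 876.44 − 860.2 = 16.24
b = Sxy/Sxx = 16.24/2422 = 0.006705
a = ȳ − b·x̄ = 2.53 − 0.006705·85 = 1.960058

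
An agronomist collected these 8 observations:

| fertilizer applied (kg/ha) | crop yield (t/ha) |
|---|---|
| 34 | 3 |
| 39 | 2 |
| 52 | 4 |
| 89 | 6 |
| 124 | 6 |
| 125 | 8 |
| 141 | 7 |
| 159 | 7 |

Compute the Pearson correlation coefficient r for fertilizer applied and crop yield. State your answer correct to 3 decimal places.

n = 8, Σx = 763, Σy = 43, Σxy = 4766, Σx² = 89465, Σy² = 263
Sxx = Σx² − (Σx)²/n = 89465 − 72771.125 = 16693.875
Sxy = Σxy − (Σx)(Σy)/n = 4766 − 4101.125 = 664.875
Syy = Σy² − (Σy)²/n = 263 − 231.125 = 31.875
r = Sxy/√(Sxx·Syy) = 664.875/√(532117.265625) = 664.875/729.463684 = 0.911457

0.911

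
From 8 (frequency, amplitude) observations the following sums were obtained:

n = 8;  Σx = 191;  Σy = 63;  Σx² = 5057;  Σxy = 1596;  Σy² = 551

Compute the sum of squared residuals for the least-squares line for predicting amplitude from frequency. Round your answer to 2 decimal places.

37.89

Sxx = Σx² − (Σx)²/n = 5057 − 4560.125 = 496.875
Sxy = Σxy − (Σx)(Σy)/n = 1596 − 1504.125 = 91.875
Syy = Σy² − (Σy)²/n = 551 − 496.125 = 54.875
b = Sxy/Sxx = 91.875/496.875 = 0.184906
SSE = Syy − b·Sxy = 54.875 − 0.184906·91.875 = 37.886792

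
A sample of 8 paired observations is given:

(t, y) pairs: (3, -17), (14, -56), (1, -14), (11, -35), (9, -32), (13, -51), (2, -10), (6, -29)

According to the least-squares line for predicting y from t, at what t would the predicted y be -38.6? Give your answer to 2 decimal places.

n = 8, Σx = 59, Σy = -244, Σxy = -2379, Σx² = 617
Sxx = Σx² − (Σx)²/n = 617 − 435.125 = 181.875
Sxy = Σxy − (Σx)(Σy)/n = -2379 − (-1799.5) = -579.5
b = Sxy/Sxx = -579.5/181.875 = -3.186254
a = ȳ − b·x̄ = -30.5 − (-3.186254)·7.375 = -7.001375
Set a + b·x = -38.6: x = (-38.6 − (-7.001375)) / (-3.186254) = 9.917170

9.92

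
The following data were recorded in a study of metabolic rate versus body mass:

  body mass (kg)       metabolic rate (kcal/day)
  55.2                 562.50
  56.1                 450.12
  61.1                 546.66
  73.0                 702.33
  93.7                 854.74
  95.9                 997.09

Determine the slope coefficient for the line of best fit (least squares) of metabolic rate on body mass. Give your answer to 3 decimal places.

n = 6, Σx = 435, Σy = 4113.44, Σxy = 316682.817, Σx² = 33232.96
Sxx = Σx² − (Σx)²/n = 33232.96 − 31537.5 = 1695.46
Sxy = Σxy − (Σx)(Σy)/n = 316682.817 − 298224.4 = 18458.417
b = Sxy/Sxx = 18458.417/1695.46 = 10.886967

10.887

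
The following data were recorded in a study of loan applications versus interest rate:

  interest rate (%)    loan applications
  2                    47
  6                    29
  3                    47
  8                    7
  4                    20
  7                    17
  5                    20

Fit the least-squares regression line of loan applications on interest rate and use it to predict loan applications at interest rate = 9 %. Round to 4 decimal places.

2.2857

n = 7, Σx = 35, Σy = 187, Σxy = 764, Σx² = 203
Sxx = Σx² − (Σx)²/n = 203 − 175 = 28
Sxy = Σxy − (Σx)(Σy)/n = 764 − 935 = -171
b = Sxy/Sxx = -171/28 = -6.107143
a = ȳ − b·x̄ = 26.714286 − (-6.107143)·5 = 57.25
ŷ(9) = a + b·9 = 57.25 + (-6.107143)·9 = 2.285714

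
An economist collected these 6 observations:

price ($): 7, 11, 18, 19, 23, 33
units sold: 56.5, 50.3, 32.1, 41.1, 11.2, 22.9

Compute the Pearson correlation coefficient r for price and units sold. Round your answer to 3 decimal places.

-0.820

n = 6, Σx = 111, Σy = 214.1, Σxy = 3320.8, Σx² = 2473, Σy² = 9091.81
Sxx = Σx² − (Σx)²/n = 2473 − 2053.5 = 419.5
Sxy = Σxy − (Σx)(Σy)/n = 3320.8 − 3960.85 = -640.05
Syy = Σy² − (Σy)²/n = 9091.81 − 7639.801667 = 1452.008333
r = Sxy/√(Sxx·Syy) = -640.05/√(609117.495833) = -640.05/780.459798 = -0.820093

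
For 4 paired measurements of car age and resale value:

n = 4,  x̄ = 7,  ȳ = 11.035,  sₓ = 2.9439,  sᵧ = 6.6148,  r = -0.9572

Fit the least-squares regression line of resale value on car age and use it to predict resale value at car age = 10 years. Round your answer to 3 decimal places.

b = r · sᵧ/sₓ = -0.9572 · 6.6148/2.9439 = -2.150782
a = ȳ − b·x̄ = 11.035 − (-2.150782)·7 = 26.090473
ŷ(10) = a + b·10 = 26.090473 + (-2.150782)·10 = 4.582655

4.583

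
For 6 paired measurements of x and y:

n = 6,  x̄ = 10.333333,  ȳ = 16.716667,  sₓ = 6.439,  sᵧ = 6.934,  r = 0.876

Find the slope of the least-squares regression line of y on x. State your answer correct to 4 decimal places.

0.9433

b = r · sᵧ/sₓ = 0.876 · 6.934/6.439 = 0.943343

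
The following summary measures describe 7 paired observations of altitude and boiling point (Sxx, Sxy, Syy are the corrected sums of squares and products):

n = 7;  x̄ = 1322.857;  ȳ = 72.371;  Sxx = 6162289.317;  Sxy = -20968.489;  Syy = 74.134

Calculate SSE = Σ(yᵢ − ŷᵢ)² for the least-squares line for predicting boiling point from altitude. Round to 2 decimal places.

2.78

b = Sxy/Sxx = -20968.489/6162289.317 = -0.003403
SSE = Syy − b·Sxy = 74.134 − (-0.003403)·(-20968.489) = 2.784294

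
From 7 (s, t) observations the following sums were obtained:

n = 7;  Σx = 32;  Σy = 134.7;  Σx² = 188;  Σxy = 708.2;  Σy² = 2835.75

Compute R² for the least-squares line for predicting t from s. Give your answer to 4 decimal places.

Sxx = Σx² − (Σx)²/n = 188 − 146.285714 = 41.714286
Sxy = Σxy − (Σx)(Σy)/n = 708.2 − 615.771429 = 92.428571
Syy = Σy² − (Σy)²/n = 2835.75 − 2592.012857 = 243.737143
R² = Sxy²/(Sxx·Syy) = (92.428571)²/(41.714286·243.737143) = 0.840245

0.8402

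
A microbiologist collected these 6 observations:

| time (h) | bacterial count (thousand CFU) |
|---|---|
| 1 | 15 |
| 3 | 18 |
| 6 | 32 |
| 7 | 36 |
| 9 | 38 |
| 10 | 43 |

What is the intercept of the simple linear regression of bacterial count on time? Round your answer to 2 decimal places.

n = 6, Σx = 36, Σy = 182, Σxy = 1285, Σx² = 276
Sxx = Σx² − (Σx)²/n = 276 − 216 = 60
Sxy = Σxy − (Σx)(Σy)/n = 1285 − 1092 = 193
b = Sxy/Sxx = 193/60 = 3.216667
a = ȳ − b·x̄ = 30.333333 − 3.216667·6 = 11.033333

11.03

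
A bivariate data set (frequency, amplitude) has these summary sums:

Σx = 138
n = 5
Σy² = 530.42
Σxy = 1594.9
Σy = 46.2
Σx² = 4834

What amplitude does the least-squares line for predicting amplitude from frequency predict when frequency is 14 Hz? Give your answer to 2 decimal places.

5.00

Sxx = Σx² − (Σx)²/n = 4834 − 3808.8 = 1025.2
Sxy = Σxy − (Σx)(Σy)/n = 1594.9 − 1275.12 = 319.78
b = Sxy/Sxx = 319.78/1025.2 = 0.311920
a = ȳ − b·x̄ = 9.24 − 0.311920·27.6 = 0.631018
ŷ(14) = a + b·14 = 0.631018 + 0.311920·14 = 4.997893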